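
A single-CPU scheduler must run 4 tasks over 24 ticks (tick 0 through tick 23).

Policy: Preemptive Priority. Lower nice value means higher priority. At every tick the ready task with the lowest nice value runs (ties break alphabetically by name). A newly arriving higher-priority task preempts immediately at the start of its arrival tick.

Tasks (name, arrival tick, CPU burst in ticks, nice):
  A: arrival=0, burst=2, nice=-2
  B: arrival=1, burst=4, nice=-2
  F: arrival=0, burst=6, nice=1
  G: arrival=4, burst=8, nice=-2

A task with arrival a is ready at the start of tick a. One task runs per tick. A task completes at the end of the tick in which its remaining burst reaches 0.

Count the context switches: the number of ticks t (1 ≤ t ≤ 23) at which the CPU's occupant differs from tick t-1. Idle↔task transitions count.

context switches = 4

t=0: ready={A,F} → run A
t=1: ready={A,B,F} → run A
t=2: ready={B,F} → run B
t=3: ready={B,F} → run B
t=4: ready={B,F,G} → run B
t=5: ready={B,F,G} → run B
t=6: ready={F,G} → run G
t=7: ready={F,G} → run G
t=8: ready={F,G} → run G
t=9: ready={F,G} → run G
t=10: ready={F,G} → run G
t=11: ready={F,G} → run G
t=12: ready={F,G} → run G
t=13: ready={F,G} → run G
t=14: ready={F} → run F
t=15: ready={F} → run F
t=16: ready={F} → run F
t=17: ready={F} → run F
t=18: ready={F} → run F
t=19: ready={F} → run F
t=20: (idle)
t=21: (idle)
t=22: (idle)
t=23: (idle)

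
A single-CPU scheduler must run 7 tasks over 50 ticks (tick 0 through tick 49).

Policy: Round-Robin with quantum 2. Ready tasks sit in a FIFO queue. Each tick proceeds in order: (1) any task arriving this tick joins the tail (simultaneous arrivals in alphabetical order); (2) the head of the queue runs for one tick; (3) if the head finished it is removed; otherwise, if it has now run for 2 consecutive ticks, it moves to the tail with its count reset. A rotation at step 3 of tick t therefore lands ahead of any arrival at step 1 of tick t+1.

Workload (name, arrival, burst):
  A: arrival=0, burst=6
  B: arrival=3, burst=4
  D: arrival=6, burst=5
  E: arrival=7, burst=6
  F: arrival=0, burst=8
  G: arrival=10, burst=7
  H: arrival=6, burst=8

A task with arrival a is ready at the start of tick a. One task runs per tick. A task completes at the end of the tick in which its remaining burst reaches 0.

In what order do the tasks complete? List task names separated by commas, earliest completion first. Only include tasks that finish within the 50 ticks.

completion order = A, B, F, D, E, H, G

t=0: queue=[A,F] q_used=0 → run A
t=1: queue=[A,F] q_used=1 → run A
t=2: queue=[F,A] q_used=0 → run F
t=3: queue=[F,A,B] q_used=1 → run F
t=4: queue=[A,B,F] q_used=0 → run A
t=5: queue=[A,B,F] q_used=1 → run A
t=6: queue=[B,F,A,D,H] q_used=0 → run B
t=7: queue=[B,F,A,D,H,E] q_used=1 → run B
t=8: queue=[F,A,D,H,E,B] q_used=0 → run F
t=9: queue=[F,A,D,H,E,B] q_used=1 → run F
t=10: queue=[A,D,H,E,B,F,G] q_used=0 → run A
t=11: queue=[A,D,H,E,B,F,G] q_used=1 → run A
t=12: queue=[D,H,E,B,F,G] q_used=0 → run D
t=13: queue=[D,H,E,B,F,G] q_used=1 → run D
t=14: queue=[H,E,B,F,G,D] q_used=0 → run H
t=15: queue=[H,E,B,F,G,D] q_used=1 → run H
t=16: queue=[E,B,F,G,D,H] q_used=0 → run E
t=17: queue=[E,B,F,G,D,H] q_used=1 → run E
t=18: queue=[B,F,G,D,H,E] q_used=0 → run B
t=19: queue=[B,F,G,D,H,E] q_used=1 → run B
t=20: queue=[F,G,D,H,E] q_used=0 → run F
t=21: queue=[F,G,D,H,E] q_used=1 → run F
t=22: queue=[G,D,H,E,F] q_used=0 → run G
t=23: queue=[G,D,H,E,F] q_used=1 → run G
t=24: queue=[D,H,E,F,G] q_used=0 → run D
t=25: queue=[D,H,E,F,G] q_used=1 → run D
t=26: queue=[H,E,F,G,D] q_used=0 → run H
t=27: queue=[H,E,F,G,D] q_used=1 → run H
t=28: queue=[E,F,G,D,H] q_used=0 → run E
t=29: queue=[E,F,G,D,H] q_used=1 → run E
t=30: queue=[F,G,D,H,E] q_used=0 → run F
t=31: queue=[F,G,D,H,E] q_used=1 → run F
t=32: queue=[G,D,H,E] q_used=0 → run G
t=33: queue=[G,D,H,E] q_used=1 → run G
t=34: queue=[D,H,E,G] q_used=0 → run D
t=35: queue=[H,E,G] q_used=0 → run H
t=36: queue=[H,E,G] q_used=1 → run H
t=37: queue=[E,G,H] q_used=0 → run E
t=38: queue=[E,G,H] q_used=1 → run E
t=39: queue=[G,H] q_used=0 → run G
t=40: queue=[G,H] q_used=1 → run G
t=41: queue=[H,G] q_used=0 → run H
t=42: queue=[H,G] q_used=1 → run H
t=43: queue=[G] q_used=0 → run G
t=44: (idle)
t=45: (idle)
t=46: (idle)
t=47: (idle)
t=48: (idle)
t=49: (idle)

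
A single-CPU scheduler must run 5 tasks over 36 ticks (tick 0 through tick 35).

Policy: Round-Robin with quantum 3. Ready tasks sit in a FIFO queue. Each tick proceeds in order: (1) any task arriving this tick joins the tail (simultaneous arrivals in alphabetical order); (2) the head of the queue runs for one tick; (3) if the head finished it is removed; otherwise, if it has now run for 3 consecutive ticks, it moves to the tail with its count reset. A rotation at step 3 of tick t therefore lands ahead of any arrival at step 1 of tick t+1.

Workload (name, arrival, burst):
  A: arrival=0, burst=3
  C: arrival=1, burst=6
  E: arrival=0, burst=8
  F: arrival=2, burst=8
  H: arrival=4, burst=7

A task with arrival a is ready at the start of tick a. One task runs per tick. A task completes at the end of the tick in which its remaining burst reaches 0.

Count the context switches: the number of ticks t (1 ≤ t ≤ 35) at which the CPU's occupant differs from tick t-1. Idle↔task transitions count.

t=0: queue=[A,E] q_used=0 → run A
t=1: queue=[A,E,C] q_used=1 → run A
t=2: queue=[A,E,C,F] q_used=2 → run A
t=3: queue=[E,C,F] q_used=0 → run E
t=4: queue=[E,C,F,H] q_used=1 → run E
t=5: queue=[E,C,F,H] q_used=2 → run E
t=6: queue=[C,F,H,E] q_used=0 → run C
t=7: queue=[C,F,H,E] q_used=1 → run C
t=8: queue=[C,F,H,E] q_used=2 → run C
t=9: queue=[F,H,E,C] q_used=0 → run F
t=10: queue=[F,H,E,C] q_used=1 → run F
t=11: queue=[F,H,E,C] q_used=2 → run F
t=12: queue=[H,E,C,F] q_used=0 → run H
t=13: queue=[H,E,C,F] q_used=1 → run H
t=14: queue=[H,E,C,F] q_used=2 → run H
t=15: queue=[E,C,F,H] q_used=0 → run E
t=16: queue=[E,C,F,H] q_used=1 → run E
t=17: queue=[E,C,F,H] q_used=2 → run E
t=18: queue=[C,F,H,E] q_used=0 → run C
t=19: queue=[C,F,H,E] q_used=1 → run C
t=20: queue=[C,F,H,E] q_used=2 → run C
t=21: queue=[F,H,E] q_used=0 → run F
t=22: queue=[F,H,E] q_used=1 → run F
t=23: queue=[F,H,E] q_used=2 → run F
t=24: queue=[H,E,F] q_used=0 → run H
t=25: queue=[H,E,F] q_used=1 → run H
t=26: queue=[H,E,F] q_used=2 → run H
t=27: queue=[E,F,H] q_used=0 → run E
t=28: queue=[E,F,H] q_used=1 → run E
t=29: queue=[F,H] q_used=0 → run F
t=30: queue=[F,H] q_used=1 → run F
t=31: queue=[H] q_used=0 → run H
t=32: (idle)
t=33: (idle)
t=34: (idle)
t=35: (idle)

context switches = 12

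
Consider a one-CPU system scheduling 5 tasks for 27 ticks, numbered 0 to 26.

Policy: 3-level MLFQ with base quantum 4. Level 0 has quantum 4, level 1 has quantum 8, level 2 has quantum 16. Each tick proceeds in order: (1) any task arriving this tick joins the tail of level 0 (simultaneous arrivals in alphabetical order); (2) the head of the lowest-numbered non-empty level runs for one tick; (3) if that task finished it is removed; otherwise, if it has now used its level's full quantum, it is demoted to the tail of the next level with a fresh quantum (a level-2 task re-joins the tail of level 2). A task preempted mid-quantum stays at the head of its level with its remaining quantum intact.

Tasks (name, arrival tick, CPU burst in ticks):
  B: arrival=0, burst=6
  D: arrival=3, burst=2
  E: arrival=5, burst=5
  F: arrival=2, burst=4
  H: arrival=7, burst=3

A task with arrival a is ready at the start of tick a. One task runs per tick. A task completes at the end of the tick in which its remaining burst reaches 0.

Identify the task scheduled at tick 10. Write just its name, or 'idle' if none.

t=0: L0/L1/L2 = B/-/- → run B
t=1: L0/L1/L2 = B/-/- → run B
t=2: L0/L1/L2 = BF/-/- → run B
t=3: L0/L1/L2 = BFD/-/- → run B
t=4: L0/L1/L2 = FD/B/- → run F
t=5: L0/L1/L2 = FDE/B/- → run F
t=6: L0/L1/L2 = FDE/B/- → run F
t=7: L0/L1/L2 = FDEH/B/- → run F
t=8: L0/L1/L2 = DEH/B/- → run D
t=9: L0/L1/L2 = DEH/B/- → run D
t=10: L0/L1/L2 = EH/B/- → run E
t=11: L0/L1/L2 = EH/B/- → run E
t=12: L0/L1/L2 = EH/B/- → run E
t=13: L0/L1/L2 = EH/B/- → run E
t=14: L0/L1/L2 = H/BE/- → run H
t=15: L0/L1/L2 = H/BE/- → run H
t=16: L0/L1/L2 = H/BE/- → run H
t=17: L0/L1/L2 = -/BE/- → run B
t=18: L0/L1/L2 = -/BE/- → run B
t=19: L0/L1/L2 = -/E/- → run E
t=20: (idle)
t=21: (idle)
t=22: (idle)
t=23: (idle)
t=24: (idle)
t=25: (idle)
t=26: (idle)

running at tick 10 = E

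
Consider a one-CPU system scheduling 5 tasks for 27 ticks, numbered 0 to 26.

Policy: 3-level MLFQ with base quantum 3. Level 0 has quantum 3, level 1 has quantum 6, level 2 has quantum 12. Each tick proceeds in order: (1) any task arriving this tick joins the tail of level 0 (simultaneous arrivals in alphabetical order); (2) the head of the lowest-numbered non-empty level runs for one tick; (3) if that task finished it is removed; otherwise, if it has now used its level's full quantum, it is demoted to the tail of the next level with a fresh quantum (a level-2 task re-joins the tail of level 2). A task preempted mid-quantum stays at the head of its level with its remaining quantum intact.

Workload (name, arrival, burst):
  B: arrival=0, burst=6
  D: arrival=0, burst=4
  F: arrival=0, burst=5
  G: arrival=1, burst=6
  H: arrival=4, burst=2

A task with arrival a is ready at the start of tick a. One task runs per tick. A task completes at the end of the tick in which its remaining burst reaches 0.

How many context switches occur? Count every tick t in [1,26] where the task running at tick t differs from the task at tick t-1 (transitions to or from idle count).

t=0: L0/L1/L2 = BDF/-/- → run B
t=1: L0/L1/L2 = BDFG/-/- → run B
t=2: L0/L1/L2 = BDFG/-/- → run B
t=3: L0/L1/L2 = DFG/B/- → run D
t=4: L0/L1/L2 = DFGH/B/- → run D
t=5: L0/L1/L2 = DFGH/B/- → run D
t=6: L0/L1/L2 = FGH/BD/- → run F
t=7: L0/L1/L2 = FGH/BD/- → run F
t=8: L0/L1/L2 = FGH/BD/- → run F
t=9: L0/L1/L2 = GH/BDF/- → run G
t=10: L0/L1/L2 = GH/BDF/- → run G
t=11: L0/L1/L2 = GH/BDF/- → run G
t=12: L0/L1/L2 = H/BDFG/- → run H
t=13: L0/L1/L2 = H/BDFG/- → run H
t=14: L0/L1/L2 = -/BDFG/- → run B
t=15: L0/L1/L2 = -/BDFG/- → run B
t=16: L0/L1/L2 = -/BDFG/- → run B
t=17: L0/L1/L2 = -/DFG/- → run D
t=18: L0/L1/L2 = -/FG/- → run F
t=19: L0/L1/L2 = -/FG/- → run F
t=20: L0/L1/L2 = -/G/- → run G
t=21: L0/L1/L2 = -/G/- → run G
t=22: L0/L1/L2 = -/G/- → run G
t=23: (idle)
t=24: (idle)
t=25: (idle)
t=26: (idle)

context switches = 9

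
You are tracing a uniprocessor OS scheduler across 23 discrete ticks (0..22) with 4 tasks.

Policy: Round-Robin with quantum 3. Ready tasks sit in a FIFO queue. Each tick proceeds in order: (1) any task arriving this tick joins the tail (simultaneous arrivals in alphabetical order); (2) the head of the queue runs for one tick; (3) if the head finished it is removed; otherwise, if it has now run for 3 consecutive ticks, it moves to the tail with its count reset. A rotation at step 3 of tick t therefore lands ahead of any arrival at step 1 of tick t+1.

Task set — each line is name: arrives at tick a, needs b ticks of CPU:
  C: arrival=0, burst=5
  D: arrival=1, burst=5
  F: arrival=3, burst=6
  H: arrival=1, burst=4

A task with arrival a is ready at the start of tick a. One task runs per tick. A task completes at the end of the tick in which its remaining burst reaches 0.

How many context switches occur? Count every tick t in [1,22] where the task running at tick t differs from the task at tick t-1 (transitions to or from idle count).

t=0: queue=[C] q_used=0 → run C
t=1: queue=[C,D,H] q_used=1 → run C
t=2: queue=[C,D,H] q_used=2 → run C
t=3: queue=[D,H,C,F] q_used=0 → run D
t=4: queue=[D,H,C,F] q_used=1 → run D
t=5: queue=[D,H,C,F] q_used=2 → run D
t=6: queue=[H,C,F,D] q_used=0 → run H
t=7: queue=[H,C,F,D] q_used=1 → run H
t=8: queue=[H,C,F,D] q_used=2 → run H
t=9: queue=[C,F,D,H] q_used=0 → run C
t=10: queue=[C,F,D,H] q_used=1 → run C
t=11: queue=[F,D,H] q_used=0 → run F
t=12: queue=[F,D,H] q_used=1 → run F
t=13: queue=[F,D,H] q_used=2 → run F
t=14: queue=[D,H,F] q_used=0 → run D
t=15: queue=[D,H,F] q_used=1 → run D
t=16: queue=[H,F] q_used=0 → run H
t=17: queue=[F] q_used=0 → run F
t=18: queue=[F] q_used=1 → run F
t=19: queue=[F] q_used=2 → run F
t=20: (idle)
t=21: (idle)
t=22: (idle)

context switches = 8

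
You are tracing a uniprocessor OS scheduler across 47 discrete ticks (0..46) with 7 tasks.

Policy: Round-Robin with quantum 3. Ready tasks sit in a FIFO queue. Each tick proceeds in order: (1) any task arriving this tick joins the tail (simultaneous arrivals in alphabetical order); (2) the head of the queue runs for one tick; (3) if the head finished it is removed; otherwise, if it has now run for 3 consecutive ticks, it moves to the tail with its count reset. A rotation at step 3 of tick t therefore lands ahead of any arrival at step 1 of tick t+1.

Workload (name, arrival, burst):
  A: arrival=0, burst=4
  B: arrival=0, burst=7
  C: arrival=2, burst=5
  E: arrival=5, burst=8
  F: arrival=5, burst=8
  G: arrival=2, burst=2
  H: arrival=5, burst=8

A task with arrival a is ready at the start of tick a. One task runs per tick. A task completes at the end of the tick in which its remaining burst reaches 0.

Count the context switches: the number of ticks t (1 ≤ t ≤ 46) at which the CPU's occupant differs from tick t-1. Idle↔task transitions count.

context switches = 17

t=0: queue=[A,B] q_used=0 → run A
t=1: queue=[A,B] q_used=1 → run A
t=2: queue=[A,B,C,G] q_used=2 → run A
t=3: queue=[B,C,G,A] q_used=0 → run B
t=4: queue=[B,C,G,A] q_used=1 → run B
t=5: queue=[B,C,G,A,E,F,H] q_used=2 → run B
t=6: queue=[C,G,A,E,F,H,B] q_used=0 → run C
t=7: queue=[C,G,A,E,F,H,B] q_used=1 → run C
t=8: queue=[C,G,A,E,F,H,B] q_used=2 → run C
t=9: queue=[G,A,E,F,H,B,C] q_used=0 → run G
t=10: queue=[G,A,E,F,H,B,C] q_used=1 → run G
t=11: queue=[A,E,F,H,B,C] q_used=0 → run A
t=12: queue=[E,F,H,B,C] q_used=0 → run E
t=13: queue=[E,F,H,B,C] q_used=1 → run E
t=14: queue=[E,F,H,B,C] q_used=2 → run E
t=15: queue=[F,H,B,C,E] q_used=0 → run F
t=16: queue=[F,H,B,C,E] q_used=1 → run F
t=17: queue=[F,H,B,C,E] q_used=2 → run F
t=18: queue=[H,B,C,E,F] q_used=0 → run H
t=19: queue=[H,B,C,E,F] q_used=1 → run H
t=20: queue=[H,B,C,E,F] q_used=2 → run H
t=21: queue=[B,C,E,F,H] q_used=0 → run B
t=22: queue=[B,C,E,F,H] q_used=1 → run B
t=23: queue=[B,C,E,F,H] q_used=2 → run B
t=24: queue=[C,E,F,H,B] q_used=0 → run C
t=25: queue=[C,E,F,H,B] q_used=1 → run C
t=26: queue=[E,F,H,B] q_used=0 → run E
t=27: queue=[E,F,H,B] q_used=1 → run E
t=28: queue=[E,F,H,B] q_used=2 → run E
t=29: queue=[F,H,B,E] q_used=0 → run F
t=30: queue=[F,H,B,E] q_used=1 → run F
t=31: queue=[F,H,B,E] q_used=2 → run F
t=32: queue=[H,B,E,F] q_used=0 → run H
t=33: queue=[H,B,E,F] q_used=1 → run H
t=34: queue=[H,B,E,F] q_used=2 → run H
t=35: queue=[B,E,F,H] q_used=0 → run B
t=36: queue=[E,F,H] q_used=0 → run E
t=37: queue=[E,F,H] q_used=1 → run E
t=38: queue=[F,H] q_used=0 → run F
t=39: queue=[F,H] q_used=1 → run F
t=40: queue=[H] q_used=0 → run H
t=41: queue=[H] q_used=1 → run H
t=42: (idle)
t=43: (idle)
t=44: (idle)
t=45: (idle)
t=46: (idle)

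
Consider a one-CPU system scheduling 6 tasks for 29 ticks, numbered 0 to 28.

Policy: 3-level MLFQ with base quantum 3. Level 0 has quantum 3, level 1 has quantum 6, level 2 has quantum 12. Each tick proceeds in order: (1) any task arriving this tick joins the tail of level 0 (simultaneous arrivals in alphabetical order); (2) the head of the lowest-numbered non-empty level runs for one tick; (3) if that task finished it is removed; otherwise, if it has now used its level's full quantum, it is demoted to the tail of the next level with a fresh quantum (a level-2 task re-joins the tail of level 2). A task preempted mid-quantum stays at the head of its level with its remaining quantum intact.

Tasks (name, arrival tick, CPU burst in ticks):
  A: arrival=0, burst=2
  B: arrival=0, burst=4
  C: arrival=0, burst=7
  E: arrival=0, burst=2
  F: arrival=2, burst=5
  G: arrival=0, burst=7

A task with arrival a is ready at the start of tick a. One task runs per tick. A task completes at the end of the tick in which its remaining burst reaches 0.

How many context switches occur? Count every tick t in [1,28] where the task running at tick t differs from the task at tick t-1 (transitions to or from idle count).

context switches = 10

t=0: L0/L1/L2 = ABCEG/-/- → run A
t=1: L0/L1/L2 = ABCEG/-/- → run A
t=2: L0/L1/L2 = BCEGF/-/- → run B
t=3: L0/L1/L2 = BCEGF/-/- → run B
t=4: L0/L1/L2 = BCEGF/-/- → run B
t=5: L0/L1/L2 = CEGF/B/- → run C
t=6: L0/L1/L2 = CEGF/B/- → run C
t=7: L0/L1/L2 = CEGF/B/- → run C
t=8: L0/L1/L2 = EGF/BC/- → run E
t=9: L0/L1/L2 = EGF/BC/- → run E
t=10: L0/L1/L2 = GF/BC/- → run G
t=11: L0/L1/L2 = GF/BC/- → run G
t=12: L0/L1/L2 = GF/BC/- → run G
t=13: L0/L1/L2 = F/BCG/- → run F
t=14: L0/L1/L2 = F/BCG/- → run F
t=15: L0/L1/L2 = F/BCG/- → run F
t=16: L0/L1/L2 = -/BCGF/- → run B
t=17: L0/L1/L2 = -/CGF/- → run C
t=18: L0/L1/L2 = -/CGF/- → run C
t=19: L0/L1/L2 = -/CGF/- → run C
t=20: L0/L1/L2 = -/CGF/- → run C
t=21: L0/L1/L2 = -/GF/- → run G
t=22: L0/L1/L2 = -/GF/- → run G
t=23: L0/L1/L2 = -/GF/- → run G
t=24: L0/L1/L2 = -/GF/- → run G
t=25: L0/L1/L2 = -/F/- → run F
t=26: L0/L1/L2 = -/F/- → run F
t=27: (idle)
t=28: (idle)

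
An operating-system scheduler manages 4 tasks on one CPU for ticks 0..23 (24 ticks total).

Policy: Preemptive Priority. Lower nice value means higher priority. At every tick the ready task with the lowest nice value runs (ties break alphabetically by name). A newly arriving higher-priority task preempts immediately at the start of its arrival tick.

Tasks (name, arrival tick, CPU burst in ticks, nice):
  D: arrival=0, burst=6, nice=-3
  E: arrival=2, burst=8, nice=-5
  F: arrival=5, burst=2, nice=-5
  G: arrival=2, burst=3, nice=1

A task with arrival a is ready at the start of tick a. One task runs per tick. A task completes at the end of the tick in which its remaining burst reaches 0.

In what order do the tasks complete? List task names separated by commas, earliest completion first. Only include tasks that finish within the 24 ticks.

t=0: ready={D} → run D
t=1: ready={D} → run D
t=2: ready={D,E,G} → run E
t=3: ready={D,E,G} → run E
t=4: ready={D,E,G} → run E
t=5: ready={D,E,F,G} → run E
t=6: ready={D,E,F,G} → run E
t=7: ready={D,E,F,G} → run E
t=8: ready={D,E,F,G} → run E
t=9: ready={D,E,F,G} → run E
t=10: ready={D,F,G} → run F
t=11: ready={D,F,G} → run F
t=12: ready={D,G} → run D
t=13: ready={D,G} → run D
t=14: ready={D,G} → run D
t=15: ready={D,G} → run D
t=16: ready={G} → run G
t=17: ready={G} → run G
t=18: ready={G} → run G
t=19: (idle)
t=20: (idle)
t=21: (idle)
t=22: (idle)
t=23: (idle)

completion order = E, F, D, G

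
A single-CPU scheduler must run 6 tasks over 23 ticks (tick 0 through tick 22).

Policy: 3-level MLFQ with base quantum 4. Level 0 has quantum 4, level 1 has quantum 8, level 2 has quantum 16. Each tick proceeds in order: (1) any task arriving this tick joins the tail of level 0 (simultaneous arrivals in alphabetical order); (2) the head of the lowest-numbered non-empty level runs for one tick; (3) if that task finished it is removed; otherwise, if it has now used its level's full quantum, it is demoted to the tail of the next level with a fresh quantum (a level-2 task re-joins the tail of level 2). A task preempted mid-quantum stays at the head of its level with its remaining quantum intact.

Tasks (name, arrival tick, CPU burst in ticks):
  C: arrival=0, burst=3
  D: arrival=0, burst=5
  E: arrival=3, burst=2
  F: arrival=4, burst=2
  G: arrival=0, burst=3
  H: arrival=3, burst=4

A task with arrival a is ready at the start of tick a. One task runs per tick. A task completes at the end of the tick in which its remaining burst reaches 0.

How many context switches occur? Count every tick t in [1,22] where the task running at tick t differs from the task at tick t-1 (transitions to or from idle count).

context switches = 7

t=0: L0/L1/L2 = CDG/-/- → run C
t=1: L0/L1/L2 = CDG/-/- → run C
t=2: L0/L1/L2 = CDG/-/- → run C
t=3: L0/L1/L2 = DGEH/-/- → run D
t=4: L0/L1/L2 = DGEHF/-/- → run D
t=5: L0/L1/L2 = DGEHF/-/- → run D
t=6: L0/L1/L2 = DGEHF/-/- → run D
t=7: L0/L1/L2 = GEHF/D/- → run G
t=8: L0/L1/L2 = GEHF/D/- → run G
t=9: L0/L1/L2 = GEHF/D/- → run G
t=10: L0/L1/L2 = EHF/D/- → run E
t=11: L0/L1/L2 = EHF/D/- → run E
t=12: L0/L1/L2 = HF/D/- → run H
t=13: L0/L1/L2 = HF/D/- → run H
t=14: L0/L1/L2 = HF/D/- → run H
t=15: L0/L1/L2 = HF/D/- → run H
t=16: L0/L1/L2 = F/D/- → run F
t=17: L0/L1/L2 = F/D/- → run F
t=18: L0/L1/L2 = -/D/- → run D
t=19: (idle)
t=20: (idle)
t=21: (idle)
t=22: (idle)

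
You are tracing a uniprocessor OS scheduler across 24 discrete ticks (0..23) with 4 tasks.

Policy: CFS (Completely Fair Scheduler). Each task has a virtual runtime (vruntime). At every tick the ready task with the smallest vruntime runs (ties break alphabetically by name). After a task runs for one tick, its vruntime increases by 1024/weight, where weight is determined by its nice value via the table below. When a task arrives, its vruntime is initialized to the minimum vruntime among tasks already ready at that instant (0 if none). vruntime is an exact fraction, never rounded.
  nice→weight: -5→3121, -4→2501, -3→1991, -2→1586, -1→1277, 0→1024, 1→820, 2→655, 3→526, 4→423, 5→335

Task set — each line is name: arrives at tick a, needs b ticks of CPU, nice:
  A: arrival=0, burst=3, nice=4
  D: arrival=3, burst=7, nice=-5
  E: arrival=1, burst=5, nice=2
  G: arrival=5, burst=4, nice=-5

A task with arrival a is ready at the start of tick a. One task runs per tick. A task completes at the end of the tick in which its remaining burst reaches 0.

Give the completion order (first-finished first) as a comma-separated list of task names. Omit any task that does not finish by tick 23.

completion order = A, G, D, E

t=0: vr[A=0] → run A
t=1: vr[A=1024/423 E=1024/423] → run A
t=2: vr[A=2048/423 E=1024/423] → run E
t=3: vr[A=2048/423 D=1103872/277065 E=1103872/277065] → run D
t=4: vr[A=2048/423 D=3728899072/864719865 E=1103872/277065] → run E
t=5: vr[A=2048/423 D=3728899072/864719865 E=1537024/277065 G=3728899072/864719865] → run D
t=6: vr[A=2048/423 D=4012613632/864719865 E=1537024/277065 G=3728899072/864719865] → run G
t=7: vr[A=2048/423 D=4012613632/864719865 E=1537024/277065 G=4012613632/864719865] → run D
t=8: vr[A=2048/423 D=4296328192/864719865 E=1537024/277065 G=4012613632/864719865] → run G
t=9: vr[A=2048/423 D=4296328192/864719865 E=1537024/277065 G=4296328192/864719865] → run A
t=10: vr[D=4296328192/864719865 E=1537024/277065 G=4296328192/864719865] → run D
t=11: vr[D=4580042752/864719865 E=1537024/277065 G=4296328192/864719865] → run G
t=12: vr[D=4580042752/864719865 E=1537024/277065 G=4580042752/864719865] → run D
t=13: vr[D=4863757312/864719865 E=1537024/277065 G=4580042752/864719865] → run G
t=14: vr[D=4863757312/864719865 E=1537024/277065] → run E
t=15: vr[D=4863757312/864719865 E=1970176/277065] → run D
t=16: vr[D=5147471872/864719865 E=1970176/277065] → run D
t=17: vr[E=1970176/277065] → run E
t=18: vr[E=2403328/277065] → run E
t=19: (idle)
t=20: (idle)
t=21: (idle)
t=22: (idle)
t=23: (idle)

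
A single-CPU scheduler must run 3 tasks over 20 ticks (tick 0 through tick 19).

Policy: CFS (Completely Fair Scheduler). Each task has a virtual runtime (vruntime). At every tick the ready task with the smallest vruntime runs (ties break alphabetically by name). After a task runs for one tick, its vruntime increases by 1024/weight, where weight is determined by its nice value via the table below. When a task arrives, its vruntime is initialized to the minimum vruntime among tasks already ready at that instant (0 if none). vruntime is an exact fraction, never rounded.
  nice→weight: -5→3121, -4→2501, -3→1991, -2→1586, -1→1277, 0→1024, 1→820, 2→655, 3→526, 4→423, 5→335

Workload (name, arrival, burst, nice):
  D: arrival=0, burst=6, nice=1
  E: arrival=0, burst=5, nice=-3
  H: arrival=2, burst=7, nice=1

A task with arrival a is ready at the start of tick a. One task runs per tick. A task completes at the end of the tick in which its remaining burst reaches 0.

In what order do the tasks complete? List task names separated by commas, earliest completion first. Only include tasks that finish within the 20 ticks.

completion order = E, D, H

t=0: vr[D=0 E=0] → run D
t=1: vr[D=256/205 E=0] → run E
t=2: vr[D=256/205 E=1024/1991 H=1024/1991] → run E
t=3: vr[D=256/205 E=2048/1991 H=1024/1991] → run H
t=4: vr[D=256/205 E=2048/1991 H=719616/408155] → run E
t=5: vr[D=256/205 E=3072/1991 H=719616/408155] → run D
t=6: vr[D=512/205 E=3072/1991 H=719616/408155] → run E
t=7: vr[D=512/205 E=4096/1991 H=719616/408155] → run H
t=8: vr[D=512/205 E=4096/1991 H=1229312/408155] → run E
t=9: vr[D=512/205 H=1229312/408155] → run D
t=10: vr[D=768/205 H=1229312/408155] → run H
t=11: vr[D=768/205 H=1739008/408155] → run D
t=12: vr[D=1024/205 H=1739008/408155] → run H
t=13: vr[D=1024/205 H=2248704/408155] → run D
t=14: vr[D=256/41 H=2248704/408155] → run H
t=15: vr[D=256/41 H=551680/81631] → run D
t=16: vr[H=551680/81631] → run H
t=17: vr[H=3268096/408155] → run H
t=18: (idle)
t=19: (idle)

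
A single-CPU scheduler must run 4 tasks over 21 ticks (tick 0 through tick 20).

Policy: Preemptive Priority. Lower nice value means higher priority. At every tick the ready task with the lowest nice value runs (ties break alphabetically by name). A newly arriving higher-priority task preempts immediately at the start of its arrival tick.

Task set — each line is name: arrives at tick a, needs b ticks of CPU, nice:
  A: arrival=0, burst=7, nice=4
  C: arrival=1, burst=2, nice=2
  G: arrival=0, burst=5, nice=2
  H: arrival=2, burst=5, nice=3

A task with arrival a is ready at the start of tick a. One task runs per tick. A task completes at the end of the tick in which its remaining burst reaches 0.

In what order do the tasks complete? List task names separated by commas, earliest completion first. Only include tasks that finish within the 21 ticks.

completion order = C, G, H, A

t=0: ready={A,G} → run G
t=1: ready={A,C,G} → run C
t=2: ready={A,C,G,H} → run C
t=3: ready={A,G,H} → run G
t=4: ready={A,G,H} → run G
t=5: ready={A,G,H} → run G
t=6: ready={A,G,H} → run G
t=7: ready={A,H} → run H
t=8: ready={A,H} → run H
t=9: ready={A,H} → run H
t=10: ready={A,H} → run H
t=11: ready={A,H} → run H
t=12: ready={A} → run A
t=13: ready={A} → run A
t=14: ready={A} → run A
t=15: ready={A} → run A
t=16: ready={A} → run A
t=17: ready={A} → run A
t=18: ready={A} → run A
t=19: (idle)
t=20: (idle)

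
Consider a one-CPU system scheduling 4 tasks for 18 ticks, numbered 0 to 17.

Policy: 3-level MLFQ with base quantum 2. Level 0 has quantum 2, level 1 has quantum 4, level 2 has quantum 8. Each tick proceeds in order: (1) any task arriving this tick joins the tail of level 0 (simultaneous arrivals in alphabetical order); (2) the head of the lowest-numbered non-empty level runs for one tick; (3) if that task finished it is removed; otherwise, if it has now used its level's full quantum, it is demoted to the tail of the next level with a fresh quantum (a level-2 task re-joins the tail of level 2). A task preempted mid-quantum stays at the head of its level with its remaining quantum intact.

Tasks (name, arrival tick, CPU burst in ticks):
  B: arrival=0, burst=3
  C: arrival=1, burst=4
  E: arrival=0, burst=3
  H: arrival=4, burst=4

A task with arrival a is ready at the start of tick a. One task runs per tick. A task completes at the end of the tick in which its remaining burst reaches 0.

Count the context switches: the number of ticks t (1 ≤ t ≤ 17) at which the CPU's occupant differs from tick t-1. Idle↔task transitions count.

t=0: L0/L1/L2 = BE/-/- → run B
t=1: L0/L1/L2 = BEC/-/- → run B
t=2: L0/L1/L2 = EC/B/- → run E
t=3: L0/L1/L2 = EC/B/- → run E
t=4: L0/L1/L2 = CH/BE/- → run C
t=5: L0/L1/L2 = CH/BE/- → run C
t=6: L0/L1/L2 = H/BEC/- → run H
t=7: L0/L1/L2 = H/BEC/- → run H
t=8: L0/L1/L2 = -/BECH/- → run B
t=9: L0/L1/L2 = -/ECH/- → run E
t=10: L0/L1/L2 = -/CH/- → run C
t=11: L0/L1/L2 = -/CH/- → run C
t=12: L0/L1/L2 = -/H/- → run H
t=13: L0/L1/L2 = -/H/- → run H
t=14: (idle)
t=15: (idle)
t=16: (idle)
t=17: (idle)

context switches = 8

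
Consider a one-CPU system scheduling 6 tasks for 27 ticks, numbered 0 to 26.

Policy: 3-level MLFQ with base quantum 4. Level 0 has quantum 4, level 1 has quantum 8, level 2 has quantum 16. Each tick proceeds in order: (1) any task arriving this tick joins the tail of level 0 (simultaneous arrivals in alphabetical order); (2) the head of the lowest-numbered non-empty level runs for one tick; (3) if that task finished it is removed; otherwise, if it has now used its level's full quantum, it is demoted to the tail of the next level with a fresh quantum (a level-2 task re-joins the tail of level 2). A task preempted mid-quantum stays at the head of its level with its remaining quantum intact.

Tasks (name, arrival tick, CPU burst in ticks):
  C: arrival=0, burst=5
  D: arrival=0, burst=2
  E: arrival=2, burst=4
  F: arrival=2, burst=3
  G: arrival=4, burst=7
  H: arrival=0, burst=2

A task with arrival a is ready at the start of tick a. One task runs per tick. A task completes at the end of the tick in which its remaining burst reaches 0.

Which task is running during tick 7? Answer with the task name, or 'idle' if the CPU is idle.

running at tick 7 = H

t=0: L0/L1/L2 = CDH/-/- → run C
t=1: L0/L1/L2 = CDH/-/- → run C
t=2: L0/L1/L2 = CDHEF/-/- → run C
t=3: L0/L1/L2 = CDHEF/-/- → run C
t=4: L0/L1/L2 = DHEFG/C/- → run D
t=5: L0/L1/L2 = DHEFG/C/- → run D
t=6: L0/L1/L2 = HEFG/C/- → run H
t=7: L0/L1/L2 = HEFG/C/- → run H
t=8: L0/L1/L2 = EFG/C/- → run E
t=9: L0/L1/L2 = EFG/C/- → run E
t=10: L0/L1/L2 = EFG/C/- → run E
t=11: L0/L1/L2 = EFG/C/- → run E
t=12: L0/L1/L2 = FG/C/- → run F
t=13: L0/L1/L2 = FG/C/- → run F
t=14: L0/L1/L2 = FG/C/- → run F
t=15: L0/L1/L2 = G/C/- → run G
t=16: L0/L1/L2 = G/C/- → run G
t=17: L0/L1/L2 = G/C/- → run G
t=18: L0/L1/L2 = G/C/- → run G
t=19: L0/L1/L2 = -/CG/- → run C
t=20: L0/L1/L2 = -/G/- → run G
t=21: L0/L1/L2 = -/G/- → run G
t=22: L0/L1/L2 = -/G/- → run G
t=23: (idle)
t=24: (idle)
t=25: (idle)
t=26: (idle)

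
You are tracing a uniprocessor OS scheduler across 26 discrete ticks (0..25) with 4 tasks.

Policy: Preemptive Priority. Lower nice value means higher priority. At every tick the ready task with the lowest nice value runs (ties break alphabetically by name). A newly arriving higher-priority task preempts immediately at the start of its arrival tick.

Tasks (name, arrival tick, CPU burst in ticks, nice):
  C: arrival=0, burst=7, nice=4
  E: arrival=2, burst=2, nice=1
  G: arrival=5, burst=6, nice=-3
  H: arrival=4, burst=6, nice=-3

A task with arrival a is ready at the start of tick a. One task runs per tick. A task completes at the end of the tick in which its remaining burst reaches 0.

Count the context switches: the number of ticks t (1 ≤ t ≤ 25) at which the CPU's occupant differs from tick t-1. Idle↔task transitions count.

context switches = 6

t=0: ready={C} → run C
t=1: ready={C} → run C
t=2: ready={C,E} → run E
t=3: ready={C,E} → run E
t=4: ready={C,H} → run H
t=5: ready={C,G,H} → run G
t=6: ready={C,G,H} → run G
t=7: ready={C,G,H} → run G
t=8: ready={C,G,H} → run G
t=9: ready={C,G,H} → run G
t=10: ready={C,G,H} → run G
t=11: ready={C,H} → run H
t=12: ready={C,H} → run H
t=13: ready={C,H} → run H
t=14: ready={C,H} → run H
t=15: ready={C,H} → run H
t=16: ready={C} → run C
t=17: ready={C} → run C
t=18: ready={C} → run C
t=19: ready={C} → run C
t=20: ready={C} → run C
t=21: (idle)
t=22: (idle)
t=23: (idle)
t=24: (idle)
t=25: (idle)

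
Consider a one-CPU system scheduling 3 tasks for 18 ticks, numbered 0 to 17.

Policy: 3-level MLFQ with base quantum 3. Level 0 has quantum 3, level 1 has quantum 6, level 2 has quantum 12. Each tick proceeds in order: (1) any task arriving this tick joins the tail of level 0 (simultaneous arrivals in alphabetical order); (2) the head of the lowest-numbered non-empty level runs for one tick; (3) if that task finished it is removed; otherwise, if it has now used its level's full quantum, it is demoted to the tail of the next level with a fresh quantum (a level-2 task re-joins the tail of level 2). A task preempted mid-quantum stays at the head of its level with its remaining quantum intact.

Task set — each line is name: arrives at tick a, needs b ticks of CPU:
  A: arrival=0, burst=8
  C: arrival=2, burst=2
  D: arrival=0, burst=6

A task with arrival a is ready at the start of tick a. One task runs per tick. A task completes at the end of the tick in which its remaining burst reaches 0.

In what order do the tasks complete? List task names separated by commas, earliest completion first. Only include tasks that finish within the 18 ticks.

completion order = C, A, D

t=0: L0/L1/L2 = AD/-/- → run A
t=1: L0/L1/L2 = AD/-/- → run A
t=2: L0/L1/L2 = ADC/-/- → run A
t=3: L0/L1/L2 = DC/A/- → run D
t=4: L0/L1/L2 = DC/A/- → run D
t=5: L0/L1/L2 = DC/A/- → run D
t=6: L0/L1/L2 = C/AD/- → run C
t=7: L0/L1/L2 = C/AD/- → run C
t=8: L0/L1/L2 = -/AD/- → run A
t=9: L0/L1/L2 = -/AD/- → run A
t=10: L0/L1/L2 = -/AD/- → run A
t=11: L0/L1/L2 = -/AD/- → run A
t=12: L0/L1/L2 = -/AD/- → run A
t=13: L0/L1/L2 = -/D/- → run D
t=14: L0/L1/L2 = -/D/- → run D
t=15: L0/L1/L2 = -/D/- → run D
t=16: (idle)
t=17: (idle)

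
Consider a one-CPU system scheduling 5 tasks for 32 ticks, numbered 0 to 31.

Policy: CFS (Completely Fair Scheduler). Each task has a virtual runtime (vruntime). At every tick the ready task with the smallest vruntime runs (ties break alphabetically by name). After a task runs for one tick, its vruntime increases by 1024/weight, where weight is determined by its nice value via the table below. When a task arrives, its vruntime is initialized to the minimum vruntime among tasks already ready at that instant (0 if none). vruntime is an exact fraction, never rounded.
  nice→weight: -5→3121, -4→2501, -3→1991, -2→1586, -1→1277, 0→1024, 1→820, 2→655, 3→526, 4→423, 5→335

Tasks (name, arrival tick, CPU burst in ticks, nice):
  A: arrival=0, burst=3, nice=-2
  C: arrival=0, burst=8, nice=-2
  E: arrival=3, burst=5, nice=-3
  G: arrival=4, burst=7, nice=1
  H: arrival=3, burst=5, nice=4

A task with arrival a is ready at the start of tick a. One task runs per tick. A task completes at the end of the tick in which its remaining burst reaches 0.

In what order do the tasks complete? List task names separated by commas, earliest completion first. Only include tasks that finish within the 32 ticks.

t=0: vr[A=0 C=0] → run A
t=1: vr[A=512/793 C=0] → run C
t=2: vr[A=512/793 C=512/793] → run A
t=3: vr[A=1024/793 C=512/793 E=512/793 H=512/793] → run C
t=4: vr[A=1024/793 C=1024/793 E=512/793 G=512/793 H=512/793] → run E
t=5: vr[A=1024/793 C=1024/793 E=1831424/1578863 G=512/793 H=512/793] → run G
t=6: vr[A=1024/793 C=1024/793 E=1831424/1578863 G=307968/162565 H=512/793] → run H
t=7: vr[A=1024/793 C=1024/793 E=1831424/1578863 G=307968/162565 H=1028608/335439] → run E
t=8: vr[A=1024/793 C=1024/793 E=2643456/1578863 G=307968/162565 H=1028608/335439] → run A
t=9: vr[C=1024/793 E=2643456/1578863 G=307968/162565 H=1028608/335439] → run C
t=10: vr[C=1536/793 E=2643456/1578863 G=307968/162565 H=1028608/335439] → run E
t=11: vr[C=1536/793 E=3455488/1578863 G=307968/162565 H=1028608/335439] → run G
t=12: vr[C=1536/793 E=3455488/1578863 G=510976/162565 H=1028608/335439] → run C
t=13: vr[C=2048/793 E=3455488/1578863 G=510976/162565 H=1028608/335439] → run E
t=14: vr[C=2048/793 E=4267520/1578863 G=510976/162565 H=1028608/335439] → run C
t=15: vr[C=2560/793 E=4267520/1578863 G=510976/162565 H=1028608/335439] → run E
t=16: vr[C=2560/793 G=510976/162565 H=1028608/335439] → run H
t=17: vr[C=2560/793 G=510976/162565 H=1840640/335439] → run G
t=18: vr[C=2560/793 G=713984/162565 H=1840640/335439] → run C
t=19: vr[C=3072/793 G=713984/162565 H=1840640/335439] → run C
t=20: vr[C=3584/793 G=713984/162565 H=1840640/335439] → run G
t=21: vr[C=3584/793 G=916992/162565 H=1840640/335439] → run C
t=22: vr[G=916992/162565 H=1840640/335439] → run H
t=23: vr[G=916992/162565 H=884224/111813] → run G
t=24: vr[G=224000/32513 H=884224/111813] → run G
t=25: vr[G=1323008/162565 H=884224/111813] → run H
t=26: vr[G=1323008/162565 H=3464704/335439] → run G
t=27: vr[H=3464704/335439] → run H
t=28: (idle)
t=29: (idle)
t=30: (idle)
t=31: (idle)

completion order = A, E, C, G, H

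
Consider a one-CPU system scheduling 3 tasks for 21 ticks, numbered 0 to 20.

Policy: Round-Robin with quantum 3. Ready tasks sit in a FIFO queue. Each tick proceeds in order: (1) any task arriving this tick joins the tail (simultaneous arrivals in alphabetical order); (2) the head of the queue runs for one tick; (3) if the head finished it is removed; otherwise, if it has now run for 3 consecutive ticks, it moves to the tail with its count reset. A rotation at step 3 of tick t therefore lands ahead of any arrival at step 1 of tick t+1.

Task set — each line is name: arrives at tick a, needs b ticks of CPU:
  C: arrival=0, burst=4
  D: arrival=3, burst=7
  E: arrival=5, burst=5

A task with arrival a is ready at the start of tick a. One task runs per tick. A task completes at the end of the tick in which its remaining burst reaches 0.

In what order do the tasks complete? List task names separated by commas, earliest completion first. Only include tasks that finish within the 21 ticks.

t=0: queue=[C] q_used=0 → run C
t=1: queue=[C] q_used=1 → run C
t=2: queue=[C] q_used=2 → run C
t=3: queue=[C,D] q_used=0 → run C
t=4: queue=[D] q_used=0 → run D
t=5: queue=[D,E] q_used=1 → run D
t=6: queue=[D,E] q_used=2 → run D
t=7: queue=[E,D] q_used=0 → run E
t=8: queue=[E,D] q_used=1 → run E
t=9: queue=[E,D] q_used=2 → run E
t=10: queue=[D,E] q_used=0 → run D
t=11: queue=[D,E] q_used=1 → run D
t=12: queue=[D,E] q_used=2 → run D
t=13: queue=[E,D] q_used=0 → run E
t=14: queue=[E,D] q_used=1 → run E
t=15: queue=[D] q_used=0 → run D
t=16: (idle)
t=17: (idle)
t=18: (idle)
t=19: (idle)
t=20: (idle)

completion order = C, E, D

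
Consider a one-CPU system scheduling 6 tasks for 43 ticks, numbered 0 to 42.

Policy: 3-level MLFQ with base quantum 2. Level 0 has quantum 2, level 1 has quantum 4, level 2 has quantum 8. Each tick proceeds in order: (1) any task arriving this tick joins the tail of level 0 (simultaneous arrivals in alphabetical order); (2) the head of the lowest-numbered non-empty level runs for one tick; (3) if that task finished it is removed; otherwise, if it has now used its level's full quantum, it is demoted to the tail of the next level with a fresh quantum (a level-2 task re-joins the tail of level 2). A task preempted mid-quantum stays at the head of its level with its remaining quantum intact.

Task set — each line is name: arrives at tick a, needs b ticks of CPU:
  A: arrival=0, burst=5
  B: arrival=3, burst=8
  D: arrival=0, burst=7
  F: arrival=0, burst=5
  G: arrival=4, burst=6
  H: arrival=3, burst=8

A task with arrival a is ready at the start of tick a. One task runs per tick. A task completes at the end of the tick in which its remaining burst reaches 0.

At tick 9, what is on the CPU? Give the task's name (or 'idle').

t=0: L0/L1/L2 = ADF/-/- → run A
t=1: L0/L1/L2 = ADF/-/- → run A
t=2: L0/L1/L2 = DF/A/- → run D
t=3: L0/L1/L2 = DFBH/A/- → run D
t=4: L0/L1/L2 = FBHG/AD/- → run F
t=5: L0/L1/L2 = FBHG/AD/- → run F
t=6: L0/L1/L2 = BHG/ADF/- → run B
t=7: L0/L1/L2 = BHG/ADF/- → run B
t=8: L0/L1/L2 = HG/ADFB/- → run H
t=9: L0/L1/L2 = HG/ADFB/- → run H
t=10: L0/L1/L2 = G/ADFBH/- → run G
t=11: L0/L1/L2 = G/ADFBH/- → run G
t=12: L0/L1/L2 = -/ADFBHG/- → run A
t=13: L0/L1/L2 = -/ADFBHG/- → run A
t=14: L0/L1/L2 = -/ADFBHG/- → run A
t=15: L0/L1/L2 = -/DFBHG/- → run D
t=16: L0/L1/L2 = -/DFBHG/- → run D
t=17: L0/L1/L2 = -/DFBHG/- → run D
t=18: L0/L1/L2 = -/DFBHG/- → run D
t=19: L0/L1/L2 = -/FBHG/D → run F
t=20: L0/L1/L2 = -/FBHG/D → run F
t=21: L0/L1/L2 = -/FBHG/D → run F
t=22: L0/L1/L2 = -/BHG/D → run B
t=23: L0/L1/L2 = -/BHG/D → run B
t=24: L0/L1/L2 = -/BHG/D → run B
t=25: L0/L1/L2 = -/BHG/D → run B
t=26: L0/L1/L2 = -/HG/DB → run H
t=27: L0/L1/L2 = -/HG/DB → run H
t=28: L0/L1/L2 = -/HG/DB → run H
t=29: L0/L1/L2 = -/HG/DB → run H
t=30: L0/L1/L2 = -/G/DBH → run G
t=31: L0/L1/L2 = -/G/DBH → run G
t=32: L0/L1/L2 = -/G/DBH → run G
t=33: L0/L1/L2 = -/G/DBH → run G
t=34: L0/L1/L2 = -/-/DBH → run D
t=35: L0/L1/L2 = -/-/BH → run B
t=36: L0/L1/L2 = -/-/BH → run B
t=37: L0/L1/L2 = -/-/H → run H
t=38: L0/L1/L2 = -/-/H → run H
t=39: (idle)
t=40: (idle)
t=41: (idle)
t=42: (idle)

running at tick 9 = H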